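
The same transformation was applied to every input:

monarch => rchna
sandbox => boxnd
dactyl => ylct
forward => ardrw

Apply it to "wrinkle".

klein

In each case the input is transformed by: delete the first 2 characters, then move the first 2 characters to the end (rotate left by 2).
"wrinkle" → "inkle" → "klein".
(Check on "forward": → "rward" → "ardrw" ✓)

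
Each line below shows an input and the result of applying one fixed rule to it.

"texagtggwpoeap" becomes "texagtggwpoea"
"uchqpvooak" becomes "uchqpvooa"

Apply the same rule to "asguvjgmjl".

The transformation: delete the last character.
On "asguvjgmjl" that produces "asguvjgmj".

asguvjgmj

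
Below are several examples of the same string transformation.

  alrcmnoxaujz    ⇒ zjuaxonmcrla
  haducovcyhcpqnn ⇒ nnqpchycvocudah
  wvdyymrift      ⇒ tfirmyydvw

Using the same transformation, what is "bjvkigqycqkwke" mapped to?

ekwkqcyqgikvjb

Looking at the pairs, the operation is to reverse the string.
Applying that to "bjvkigqycqkwke" gives "ekwkqcyqgikvjb".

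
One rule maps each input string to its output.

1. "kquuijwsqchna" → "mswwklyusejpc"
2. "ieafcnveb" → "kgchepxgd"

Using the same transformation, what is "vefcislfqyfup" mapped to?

In each case the input is transformed by: shift every letter 2 places forward in the alphabet (wrapping around).
For "vefcislfqyfup" the result is "xghekunhsahwr".

xghekunhsahwr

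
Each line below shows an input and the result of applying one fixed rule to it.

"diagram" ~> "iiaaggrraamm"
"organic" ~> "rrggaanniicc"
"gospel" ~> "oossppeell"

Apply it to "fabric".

aabbrriicc

Looking at the pairs, the operation is to double every character, then delete the first 2 characters.
For "fabric", step one produces "ffaabbrriicc"; step two turns that into "aabbrriicc".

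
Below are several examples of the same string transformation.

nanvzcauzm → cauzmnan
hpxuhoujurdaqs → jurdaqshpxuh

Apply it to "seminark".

narkse

Rule — swap the front and back halves of the string, then delete the last 2 characters.
For "seminark", step one produces "narksemi"; step two turns that into "narkse".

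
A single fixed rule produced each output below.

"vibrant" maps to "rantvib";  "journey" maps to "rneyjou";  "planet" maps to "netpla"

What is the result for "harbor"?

borhar

The pattern: move the first 3 characters to the end (rotate left by 3).
So "harbor" becomes "borhar".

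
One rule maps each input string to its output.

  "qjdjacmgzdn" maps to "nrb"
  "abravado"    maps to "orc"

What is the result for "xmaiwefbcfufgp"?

What's happening: shift every letter 12 places backward in the alphabet (wrapping around), then keep only the last 3 characters.
"xmaiwefbcfufgp" → "laowkstpqtitud" → "tud".

tud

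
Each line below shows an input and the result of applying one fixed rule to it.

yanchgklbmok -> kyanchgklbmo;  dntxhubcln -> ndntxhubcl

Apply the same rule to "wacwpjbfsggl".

Rule — move the last character to the front.
Doing the same to "wacwpjbfsggl": "lwacwpjbfsgg".

lwacwpjbfsgg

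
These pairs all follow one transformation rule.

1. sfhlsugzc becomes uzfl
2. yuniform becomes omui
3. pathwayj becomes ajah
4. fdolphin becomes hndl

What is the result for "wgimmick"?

ikgm

The pattern: keep every other character starting from the second (positions 2nd, 4th, 6th, ...), then swap the front and back halves of the string.
On "wgimmick": the first step gives "gmik", and the second then gives "ikgm".
(Check on "fdolphin": → "dlhn" → "hndl" ✓)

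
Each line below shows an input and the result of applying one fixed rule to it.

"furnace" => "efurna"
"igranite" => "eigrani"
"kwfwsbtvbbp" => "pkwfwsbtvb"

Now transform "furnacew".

wfurnac

In each case the input is transformed by: move the last character to the front, then delete the last character.
Starting from "furnacew": after the first operation, "wfurnace"; after the second, "wfurnac".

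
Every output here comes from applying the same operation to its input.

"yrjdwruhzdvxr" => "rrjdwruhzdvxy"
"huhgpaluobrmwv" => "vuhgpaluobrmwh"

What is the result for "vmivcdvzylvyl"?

lmivcdvzylvyv

The transformation: swap the first and last characters.
"vmivcdvzylvyl" → "lmivcdvzylvyv".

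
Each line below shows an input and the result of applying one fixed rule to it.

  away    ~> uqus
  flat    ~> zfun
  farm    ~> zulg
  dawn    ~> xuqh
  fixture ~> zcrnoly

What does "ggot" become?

In each case the input is transformed by: shift every letter 6 places backward in the alphabet (wrapping around).
So "ggot" becomes "aain".

aain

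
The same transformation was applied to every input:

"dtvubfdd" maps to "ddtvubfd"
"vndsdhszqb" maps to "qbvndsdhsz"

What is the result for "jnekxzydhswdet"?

wdetjnekxzydhs

The transformation: move the first 3 characters to the end (rotate left by 3), then swap the front and back halves of the string.
So "jnekxzydhswdet" becomes "wdetjnekxzydhs".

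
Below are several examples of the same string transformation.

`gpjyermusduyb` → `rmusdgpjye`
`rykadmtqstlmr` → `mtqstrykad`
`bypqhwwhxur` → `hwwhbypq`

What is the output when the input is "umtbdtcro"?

Each output is the input with this applied: delete the last 3 characters, then swap the front and back halves of the string.
Starting from "umtbdtcro": after the first operation, "umtbdt"; after the second, "bdtumt".

bdtumt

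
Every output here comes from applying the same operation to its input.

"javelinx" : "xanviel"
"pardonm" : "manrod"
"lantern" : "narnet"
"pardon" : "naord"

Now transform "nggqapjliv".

vgiglqjap

The rule is to take characters alternately from the front and the back (1st, last, 2nd, 2nd-last, ...), then delete the first character.
Doing the same to "nggqapjliv": "vgiglqjap".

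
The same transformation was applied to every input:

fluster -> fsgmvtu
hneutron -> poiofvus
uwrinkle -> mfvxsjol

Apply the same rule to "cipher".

fsdjqi

The pattern: move the last 2 characters to the front (rotate right by 2), then shift every letter 1 place forward in the alphabet (wrapping around).
For "cipher", step one produces "erciph"; step two turns that into "fsdjqi".
(Check on "fluster": → "erflust" → "fsgmvtu" ✓)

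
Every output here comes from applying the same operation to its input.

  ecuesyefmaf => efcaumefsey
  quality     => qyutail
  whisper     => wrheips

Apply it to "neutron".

nneourt

The rule is to take characters alternately from the front and the back (1st, last, 2nd, 2nd-last, ...).
For "neutron" the result is "nneourt".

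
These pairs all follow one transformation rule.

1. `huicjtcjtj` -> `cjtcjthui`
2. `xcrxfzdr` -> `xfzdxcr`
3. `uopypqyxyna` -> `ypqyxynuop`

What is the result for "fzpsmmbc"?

smmbfzp

Rule — delete the last character, then move the first 3 characters to the end (rotate left by 3).
For "fzpsmmbc", step one produces "fzpsmmb"; step two turns that into "smmbfzp".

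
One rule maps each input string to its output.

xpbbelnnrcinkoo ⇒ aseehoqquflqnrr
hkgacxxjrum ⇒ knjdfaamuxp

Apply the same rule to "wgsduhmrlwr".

zjvgxkpuozu

Looking at the pairs, the operation is to shift every letter 3 places forward in the alphabet (wrapping around).
For "wgsduhmrlwr" the result is "zjvgxkpuozu".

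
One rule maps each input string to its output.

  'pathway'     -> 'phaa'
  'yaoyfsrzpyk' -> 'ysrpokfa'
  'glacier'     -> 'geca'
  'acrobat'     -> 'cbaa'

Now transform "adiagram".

gdaaa

Looking at the pairs, the operation is to sort the characters into reverse alphabetical order, then delete the first 3 characters.
Applying both steps to "adiagram": "rmigdaaa", then "gdaaa".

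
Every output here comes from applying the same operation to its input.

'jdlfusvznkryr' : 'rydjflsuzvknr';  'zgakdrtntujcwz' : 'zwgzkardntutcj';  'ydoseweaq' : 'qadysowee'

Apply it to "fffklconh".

Looking at the pairs, the operation is to move the last 2 characters to the front (rotate right by 2), then swap each adjacent pair of characters (1↔2, 3↔4, ...).
On "fffklconh": the first step gives "nhfffklco", and the second then gives "hnffkfclo".

hnffkfclo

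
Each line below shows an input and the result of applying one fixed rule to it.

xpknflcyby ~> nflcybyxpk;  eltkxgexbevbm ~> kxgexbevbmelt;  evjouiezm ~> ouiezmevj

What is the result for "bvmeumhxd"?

Looking at the pairs, the operation is to move the first 3 characters to the end (rotate left by 3).
On "bvmeumhxd" that produces "eumhxdbvm".

eumhxdbvm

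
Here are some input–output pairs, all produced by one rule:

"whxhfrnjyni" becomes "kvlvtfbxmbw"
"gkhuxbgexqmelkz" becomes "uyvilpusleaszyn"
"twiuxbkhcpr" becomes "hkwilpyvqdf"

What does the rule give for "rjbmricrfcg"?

The transformation: shift every letter 12 places backward in the alphabet (wrapping around).
Applying that to "rjbmricrfcg" gives "fxpafwqftqu".

fxpafwqftqu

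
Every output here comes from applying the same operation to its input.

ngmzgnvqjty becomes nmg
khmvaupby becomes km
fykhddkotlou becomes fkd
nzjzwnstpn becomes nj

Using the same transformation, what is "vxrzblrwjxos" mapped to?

vrb

Each output is the input with this applied: keep every other character starting from the first (positions 1st, 3rd, 5th, ...), then delete the last 3 characters.
"vxrzblrwjxos" → "vrbrjo" → "vrb".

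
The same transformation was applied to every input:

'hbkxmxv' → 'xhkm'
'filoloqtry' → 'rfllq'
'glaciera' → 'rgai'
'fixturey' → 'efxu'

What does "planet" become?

epa

What's happening: move the last 2 characters to the front (rotate right by 2), then keep every other character starting from the first (positions 1st, 3rd, 5th, ...).
"planet" → "etplan" → "epa".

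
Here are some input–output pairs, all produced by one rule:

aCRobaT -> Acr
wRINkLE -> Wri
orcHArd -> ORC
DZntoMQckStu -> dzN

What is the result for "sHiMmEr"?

ShI

Rule — flip the case of every letter, then keep only the first 3 characters.
On "sHiMmEr": the first step gives "ShImMeR", and the second then gives "ShI".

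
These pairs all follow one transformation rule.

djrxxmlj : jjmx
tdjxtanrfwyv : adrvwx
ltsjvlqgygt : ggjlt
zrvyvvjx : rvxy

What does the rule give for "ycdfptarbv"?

cfrtv

What's happening: keep every other character starting from the second (positions 2nd, 4th, 6th, ...), then sort the characters into alphabetical order.
For "ycdfptarbv", step one produces "cftrv"; step two turns that into "cfrtv".
(Check on "ltsjvlqgygt": → "tjlgg" → "ggjlt" ✓)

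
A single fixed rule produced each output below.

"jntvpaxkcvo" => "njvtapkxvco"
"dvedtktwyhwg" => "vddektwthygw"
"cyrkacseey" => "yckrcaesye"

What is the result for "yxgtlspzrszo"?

In each case the input is transformed by: swap each adjacent pair of characters (1↔2, 3↔4, ...).
For "yxgtlspzrszo" the result is "xytgslzpsroz".

xytgslzpsroz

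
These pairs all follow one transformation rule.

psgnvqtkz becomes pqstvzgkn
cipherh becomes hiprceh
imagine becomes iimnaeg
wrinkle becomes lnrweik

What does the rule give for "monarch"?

In each case the input is transformed by: sort the characters into alphabetical order, then move the first 3 characters to the end (rotate left by 3).
Starting from "monarch": after the first operation, "achmnor"; after the second, "mnorach".
(Check on "cipherh": → "cehhipr" → "hiprceh" ✓)

mnorach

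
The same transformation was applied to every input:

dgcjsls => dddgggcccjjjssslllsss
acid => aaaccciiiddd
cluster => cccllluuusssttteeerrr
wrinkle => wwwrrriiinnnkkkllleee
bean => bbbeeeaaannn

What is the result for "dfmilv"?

dddfffmmmiiilllvvv

The rule is to repeat every character 3 times.
On "dfmilv" that produces "dddfffmmmiiilllvvv".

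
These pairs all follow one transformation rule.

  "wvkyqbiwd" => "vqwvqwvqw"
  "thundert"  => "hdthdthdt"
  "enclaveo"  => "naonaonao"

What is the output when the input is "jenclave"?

Rule — keep one character in every 3, starting at position 2 (positions 2nd, 5th, 8th, ...), then write the whole string 3 times in a row.
Starting from "jenclave": after the first operation, "ele"; after the second, "eleeleele".
(Check on "thundert": → "hdt" → "hdthdthdt" ✓)

eleeleele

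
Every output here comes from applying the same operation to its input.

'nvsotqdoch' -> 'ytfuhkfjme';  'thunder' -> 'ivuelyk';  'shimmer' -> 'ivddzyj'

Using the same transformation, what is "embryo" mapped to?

The rule is to shift every letter 9 places backward in the alphabet (wrapping around), then reverse the string.
For "embryo", step one produces "vdsipf"; step two turns that into "fpisdv".

fpisdv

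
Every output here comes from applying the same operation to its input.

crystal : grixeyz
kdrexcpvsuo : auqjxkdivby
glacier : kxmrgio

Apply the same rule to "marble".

Rule — move the last 2 characters to the front (rotate right by 2), then shift every letter 6 places forward in the alphabet (wrapping around).
On "marble": the first step gives "lemarb", and the second then gives "rksgxh".

rksgxh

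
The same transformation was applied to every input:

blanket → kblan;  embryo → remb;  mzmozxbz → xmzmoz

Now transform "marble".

The transformation: delete the last 2 characters, then move the last character to the front.
"marble" → "marb" → "bmar".

bmar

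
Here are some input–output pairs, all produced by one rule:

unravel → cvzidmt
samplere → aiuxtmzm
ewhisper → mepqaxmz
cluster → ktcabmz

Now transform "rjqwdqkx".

The pattern: shift every letter 8 places forward in the alphabet (wrapping around).
On "rjqwdqkx" that produces "zryelysf".

zryelysf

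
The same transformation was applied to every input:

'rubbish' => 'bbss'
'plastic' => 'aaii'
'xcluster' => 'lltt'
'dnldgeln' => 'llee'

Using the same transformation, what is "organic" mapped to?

Rule — keep one character in every 3, starting at position 3 (positions 3rd, 6th, 9th, ...), then double every character.
For "organic", step one produces "gi"; step two turns that into "ggii".
(Check on "xcluster": → "lt" → "lltt" ✓)

ggii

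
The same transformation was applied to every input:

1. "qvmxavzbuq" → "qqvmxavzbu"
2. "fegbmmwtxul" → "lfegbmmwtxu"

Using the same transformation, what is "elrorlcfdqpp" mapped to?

In each case the input is transformed by: move the last character to the front.
For "elrorlcfdqpp" the result is "pelrorlcfdqp".

pelrorlcfdqp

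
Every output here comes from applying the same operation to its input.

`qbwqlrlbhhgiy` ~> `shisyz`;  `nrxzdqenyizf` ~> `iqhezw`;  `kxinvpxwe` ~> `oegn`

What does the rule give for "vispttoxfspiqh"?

zgkojzy

The transformation: keep every other character starting from the second (positions 2nd, 4th, 6th, ...), then shift every letter 9 places backward in the alphabet (wrapping around).
For "vispttoxfspiqh", step one produces "iptxsih"; step two turns that into "zgkojzy".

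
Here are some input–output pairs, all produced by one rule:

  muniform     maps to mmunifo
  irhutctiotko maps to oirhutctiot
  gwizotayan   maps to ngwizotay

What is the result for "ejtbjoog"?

gejtbjo

The transformation: move the last 2 characters to the front (rotate right by 2), then delete the first character.
"ejtbjoog" → "gejtbjo".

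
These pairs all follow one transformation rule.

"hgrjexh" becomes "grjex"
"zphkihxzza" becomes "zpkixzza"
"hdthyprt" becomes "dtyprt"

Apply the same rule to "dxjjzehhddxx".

Rule — remove every "h".
Applying that to "dxjjzehhddxx" gives "dxjjzeddxx".

dxjjzeddxx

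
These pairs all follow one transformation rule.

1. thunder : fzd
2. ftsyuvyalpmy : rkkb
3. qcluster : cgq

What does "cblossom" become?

What's happening: keep one character in every 3, starting at position 1 (positions 1st, 4th, 7th, ...), then shift every letter 12 places forward in the alphabet (wrapping around).
For "cblossom", step one produces "coo"; step two turns that into "oaa".

oaa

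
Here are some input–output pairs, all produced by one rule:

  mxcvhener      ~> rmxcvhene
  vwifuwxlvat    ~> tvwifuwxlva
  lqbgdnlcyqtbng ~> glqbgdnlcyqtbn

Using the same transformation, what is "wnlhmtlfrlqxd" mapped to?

The transformation: move the last character to the front.
Doing the same to "wnlhmtlfrlqxd": "dwnlhmtlfrlqx".

dwnlhmtlfrlqx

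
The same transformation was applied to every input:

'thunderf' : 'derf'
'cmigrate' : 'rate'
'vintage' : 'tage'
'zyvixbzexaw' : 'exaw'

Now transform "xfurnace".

Looking at the pairs, the operation is to keep only the last 4 characters.
Doing the same to "xfurnace": "nace".

nace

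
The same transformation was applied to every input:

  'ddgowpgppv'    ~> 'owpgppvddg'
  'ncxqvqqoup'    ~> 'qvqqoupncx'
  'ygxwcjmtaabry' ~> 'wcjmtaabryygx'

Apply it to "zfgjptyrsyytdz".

jptyrsyytdzzfg

Looking at the pairs, the operation is to move the first 3 characters to the end (rotate left by 3).
On "zfgjptyrsyytdz" that produces "jptyrsyytdzzfg".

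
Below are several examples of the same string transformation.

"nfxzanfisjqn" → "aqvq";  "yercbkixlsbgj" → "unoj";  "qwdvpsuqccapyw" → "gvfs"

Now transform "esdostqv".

gw

The rule is to keep one character in every 3, starting at position 3 (positions 3rd, 6th, 9th, ...), then shift every letter 3 places forward in the alphabet (wrapping around).
For "esdostqv", step one produces "dt"; step two turns that into "gw".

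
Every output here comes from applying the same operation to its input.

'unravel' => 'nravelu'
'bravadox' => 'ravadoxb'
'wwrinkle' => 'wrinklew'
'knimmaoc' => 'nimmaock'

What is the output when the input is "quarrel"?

uarrelq

In each case the input is transformed by: move the first character to the end.
"quarrel" → "uarrelq".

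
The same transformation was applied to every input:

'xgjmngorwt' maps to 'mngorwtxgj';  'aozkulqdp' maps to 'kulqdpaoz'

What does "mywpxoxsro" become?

The rule is to move the first 3 characters to the end (rotate left by 3).
On "mywpxoxsro" that produces "pxoxsromyw".

pxoxsromyw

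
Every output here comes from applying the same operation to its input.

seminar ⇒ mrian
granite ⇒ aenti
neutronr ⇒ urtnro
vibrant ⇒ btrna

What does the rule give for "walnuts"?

lsntu

The transformation: delete the first 2 characters, then take characters alternately from the front and the back (1st, last, 2nd, 2nd-last, ...).
So "walnuts" becomes "lsntu".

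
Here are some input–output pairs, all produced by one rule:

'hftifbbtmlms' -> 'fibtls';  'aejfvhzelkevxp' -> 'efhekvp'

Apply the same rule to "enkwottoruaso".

nwtous

In each case the input is transformed by: keep every other character starting from the second (positions 2nd, 4th, 6th, ...).
Applying that to "enkwottoruaso" gives "nwtous".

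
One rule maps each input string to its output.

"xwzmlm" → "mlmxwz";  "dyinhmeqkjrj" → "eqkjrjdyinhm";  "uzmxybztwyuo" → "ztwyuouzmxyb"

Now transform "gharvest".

vestghar

Looking at the pairs, the operation is to swap the front and back halves of the string.
"gharvest" → "vestghar".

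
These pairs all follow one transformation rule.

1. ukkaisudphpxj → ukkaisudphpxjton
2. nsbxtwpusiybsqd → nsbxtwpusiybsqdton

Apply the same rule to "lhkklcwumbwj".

In each case the input is transformed by: append "ton".
"lhkklcwumbwj" → "lhkklcwumbwjton".

lhkklcwumbwjton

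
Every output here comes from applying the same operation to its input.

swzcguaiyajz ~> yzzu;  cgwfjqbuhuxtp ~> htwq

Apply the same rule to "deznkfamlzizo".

lzzf

The transformation: keep one character in every 3, starting at position 3 (positions 3rd, 6th, 9th, ...), then move the last 2 characters to the front (rotate right by 2).
"deznkfamlzizo" → "lzzf".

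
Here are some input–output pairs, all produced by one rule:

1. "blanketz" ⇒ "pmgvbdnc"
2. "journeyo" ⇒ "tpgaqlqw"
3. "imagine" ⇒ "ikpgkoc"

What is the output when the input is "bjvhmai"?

jockdlx

The transformation: shift every letter 2 places forward in the alphabet (wrapping around), then move the first 3 characters to the end (rotate left by 3).
Starting from "bjvhmai": after the first operation, "dlxjock"; after the second, "jockdlx".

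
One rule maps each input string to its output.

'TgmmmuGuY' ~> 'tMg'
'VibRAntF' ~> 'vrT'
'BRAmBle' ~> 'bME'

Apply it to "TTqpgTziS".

The pattern: flip the case of every letter, then keep one character in every 3, starting at position 1 (positions 1st, 4th, 7th, ...).
Applying both steps to "TTqpgTziS": "ttQPGtZIs", then "tPZ".

tPZ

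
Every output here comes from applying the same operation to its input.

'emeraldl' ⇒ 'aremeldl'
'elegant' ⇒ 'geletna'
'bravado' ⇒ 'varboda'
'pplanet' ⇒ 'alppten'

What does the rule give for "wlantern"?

tnalwnre

The rule is to reverse the string, then move the first 3 characters to the end (rotate left by 3).
On "wlantern": the first step gives "nretnalw", and the second then gives "tnalwnre".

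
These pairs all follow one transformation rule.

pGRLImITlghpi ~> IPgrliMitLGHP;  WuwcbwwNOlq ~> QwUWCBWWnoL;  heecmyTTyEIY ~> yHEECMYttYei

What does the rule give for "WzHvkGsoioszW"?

Each output is the input with this applied: flip the case of every letter, then move the last character to the front.
For "WzHvkGsoioszW", step one produces "wZhVKgSOIOSZw"; step two turns that into "wwZhVKgSOIOSZ".

wwZhVKgSOIOSZ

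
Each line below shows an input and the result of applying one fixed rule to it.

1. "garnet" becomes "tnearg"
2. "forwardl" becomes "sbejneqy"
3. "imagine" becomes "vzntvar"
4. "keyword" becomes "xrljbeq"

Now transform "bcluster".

opyhfgre

The rule is to shift every letter 13 places forward in the alphabet (wrapping around) — i.e. ROT13.
"bcluster" → "opyhfgre".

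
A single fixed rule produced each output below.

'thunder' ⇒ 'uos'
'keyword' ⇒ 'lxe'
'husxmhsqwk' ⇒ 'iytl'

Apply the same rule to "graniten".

hof

In each case the input is transformed by: shift every letter 1 place forward in the alphabet (wrapping around), then keep one character in every 3, starting at position 1 (positions 1st, 4th, 7th, ...).
Doing the same to "graniten": "hof".
(Check on "keyword": → "lfzxpse" → "lxe" ✓)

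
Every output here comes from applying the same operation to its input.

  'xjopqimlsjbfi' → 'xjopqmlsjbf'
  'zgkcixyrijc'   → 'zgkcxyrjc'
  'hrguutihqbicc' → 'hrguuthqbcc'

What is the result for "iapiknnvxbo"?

Looking at the pairs, the operation is to remove every "i".
On "iapiknnvxbo" that produces "apknnvxbo".

apknnvxbo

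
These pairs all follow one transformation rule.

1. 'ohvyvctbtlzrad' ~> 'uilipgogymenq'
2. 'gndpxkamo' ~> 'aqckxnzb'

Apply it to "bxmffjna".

kzsswan

Each output is the input with this applied: shift every letter 13 places forward in the alphabet (wrapping around) — i.e. ROT13, then delete the first character.
Starting from "bxmffjna": after the first operation, "okzsswan"; after the second, "kzsswan".
(Check on "ohvyvctbtlzrad": → "builipgogymenq" → "uilipgogymenq" ✓)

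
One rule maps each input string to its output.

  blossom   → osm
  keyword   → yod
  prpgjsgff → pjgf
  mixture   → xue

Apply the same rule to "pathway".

Rule — delete the first 2 characters, then keep every other character starting from the first (positions 1st, 3rd, 5th, ...).
Starting from "pathway": after the first operation, "thway"; after the second, "twy".

twy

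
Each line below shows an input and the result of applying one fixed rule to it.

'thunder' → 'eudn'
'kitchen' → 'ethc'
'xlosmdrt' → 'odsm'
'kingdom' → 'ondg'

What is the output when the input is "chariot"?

oair

The rule is to take characters alternately from the front and the back (1st, last, 2nd, 2nd-last, ...), then keep only the last 4 characters.
For "chariot", step one produces "cthoair"; step two turns that into "oair".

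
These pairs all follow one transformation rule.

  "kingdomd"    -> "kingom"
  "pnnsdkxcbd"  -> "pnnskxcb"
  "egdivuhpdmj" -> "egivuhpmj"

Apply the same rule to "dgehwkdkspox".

Rule — remove every "d".
Applying that to "dgehwkdkspox" gives "gehwkkspox".

gehwkkspox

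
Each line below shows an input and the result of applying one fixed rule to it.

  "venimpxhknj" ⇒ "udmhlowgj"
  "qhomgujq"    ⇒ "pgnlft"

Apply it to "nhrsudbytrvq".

What's happening: delete the last 2 characters, then shift every letter 1 place backward in the alphabet (wrapping around).
For "nhrsudbytrvq", step one produces "nhrsudbytr"; step two turns that into "mgqrtcaxsq".

mgqrtcaxsq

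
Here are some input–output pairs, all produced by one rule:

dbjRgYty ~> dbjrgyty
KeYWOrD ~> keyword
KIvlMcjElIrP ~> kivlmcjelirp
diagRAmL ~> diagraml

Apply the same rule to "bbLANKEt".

The transformation: convert every letter to lowercase.
For "bbLANKEt" the result is "bblanket".

bblanket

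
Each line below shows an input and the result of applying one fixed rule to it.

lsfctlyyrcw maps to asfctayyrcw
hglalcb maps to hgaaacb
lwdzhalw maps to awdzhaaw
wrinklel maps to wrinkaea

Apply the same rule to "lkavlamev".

Each output is the input with this applied: replace every "l" with "a".
On "lkavlamev" that produces "akavaamev".

akavaamev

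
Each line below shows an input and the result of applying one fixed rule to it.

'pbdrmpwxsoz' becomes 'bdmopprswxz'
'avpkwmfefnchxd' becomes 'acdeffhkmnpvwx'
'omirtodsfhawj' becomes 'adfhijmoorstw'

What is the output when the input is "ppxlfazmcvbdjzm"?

abcdfjlmmppvxzz

Rule — sort the characters into alphabetical order.
Doing the same to "ppxlfazmcvbdjzm": "abcdfjlmmppvxzz".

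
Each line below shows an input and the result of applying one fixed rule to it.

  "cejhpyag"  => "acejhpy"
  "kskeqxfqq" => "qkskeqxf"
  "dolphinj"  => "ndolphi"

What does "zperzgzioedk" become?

dzperzgzioe

Each output is the input with this applied: delete the last character, then move the last character to the front.
Applying both steps to "zperzgzioedk": "zperzgzioed", then "dzperzgzioe".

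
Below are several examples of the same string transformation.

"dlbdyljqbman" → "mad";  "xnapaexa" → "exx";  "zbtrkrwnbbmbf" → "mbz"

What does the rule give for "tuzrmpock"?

oct

What's happening: swap the first and last characters, then keep only the last 3 characters.
Working it through for "tuzrmpock": intermediate "kuzrmpoct", final "oct".
(Check on "xnapaexa": → "anapaexx" → "exx" ✓)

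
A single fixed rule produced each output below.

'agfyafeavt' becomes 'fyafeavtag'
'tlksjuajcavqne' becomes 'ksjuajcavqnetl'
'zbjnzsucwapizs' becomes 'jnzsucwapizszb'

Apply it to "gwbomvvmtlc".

What's happening: move the first 2 characters to the end (rotate left by 2).
Doing the same to "gwbomvvmtlc": "bomvvmtlcgw".

bomvvmtlcgw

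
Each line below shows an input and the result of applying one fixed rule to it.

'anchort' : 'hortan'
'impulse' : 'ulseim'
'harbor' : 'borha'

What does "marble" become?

The transformation: move the first 2 characters to the end (rotate left by 2), then delete the first character.
On "marble": the first step gives "rblema", and the second then gives "blema".

blema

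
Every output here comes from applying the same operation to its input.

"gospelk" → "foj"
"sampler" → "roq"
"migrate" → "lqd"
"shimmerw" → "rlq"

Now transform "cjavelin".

buh

The rule is to shift every letter 1 place backward in the alphabet (wrapping around), then keep one character in every 3, starting at position 1 (positions 1st, 4th, 7th, ...).
For "cjavelin", step one produces "bizudkhm"; step two turns that into "buh".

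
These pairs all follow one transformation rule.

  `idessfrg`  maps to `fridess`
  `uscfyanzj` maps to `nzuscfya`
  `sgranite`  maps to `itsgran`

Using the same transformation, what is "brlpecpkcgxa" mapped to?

gxbrlpecpkc

In each case the input is transformed by: delete the last character, then move the last 2 characters to the front (rotate right by 2).
On "brlpecpkcgxa" that produces "gxbrlpecpkc".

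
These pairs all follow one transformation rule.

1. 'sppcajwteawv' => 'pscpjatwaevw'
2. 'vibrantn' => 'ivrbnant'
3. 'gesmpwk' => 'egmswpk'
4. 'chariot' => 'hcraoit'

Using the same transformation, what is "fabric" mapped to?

afrbci

Rule — swap each adjacent pair of characters (1↔2, 3↔4, ...).
For "fabric" the result is "afrbci".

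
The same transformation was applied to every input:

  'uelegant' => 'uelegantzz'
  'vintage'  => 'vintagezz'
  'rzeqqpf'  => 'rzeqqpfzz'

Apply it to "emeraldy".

emeraldyzz

The rule is to append "zz".
On "emeraldy" that produces "emeraldyzz".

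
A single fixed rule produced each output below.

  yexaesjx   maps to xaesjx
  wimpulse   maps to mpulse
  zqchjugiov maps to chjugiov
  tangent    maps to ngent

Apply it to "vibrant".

Each output is the input with this applied: delete the first 2 characters.
Applying that to "vibrant" gives "brant".

brant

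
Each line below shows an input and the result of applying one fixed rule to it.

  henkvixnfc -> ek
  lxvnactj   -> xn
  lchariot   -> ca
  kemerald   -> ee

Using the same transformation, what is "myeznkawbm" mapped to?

The pattern: keep every other character starting from the second (positions 2nd, 4th, 6th, ...), then keep only the first 2 characters.
For "myeznkawbm", step one produces "yzkwm"; step two turns that into "yz".

yz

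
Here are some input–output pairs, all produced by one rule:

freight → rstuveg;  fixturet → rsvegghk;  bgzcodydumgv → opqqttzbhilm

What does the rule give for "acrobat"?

Rule — sort the characters into alphabetical order, then shift every letter 13 places forward in the alphabet (wrapping around) — i.e. ROT13.
Doing the same to "acrobat": "nnopbeg".

nnopbeg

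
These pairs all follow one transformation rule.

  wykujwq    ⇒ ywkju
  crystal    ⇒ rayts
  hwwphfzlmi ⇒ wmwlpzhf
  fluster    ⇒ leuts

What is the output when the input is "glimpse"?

lsipm

The rule is to take characters alternately from the front and the back (1st, last, 2nd, 2nd-last, ...), then delete the first 2 characters.
For "glimpse", step one produces "gelsipm"; step two turns that into "lsipm".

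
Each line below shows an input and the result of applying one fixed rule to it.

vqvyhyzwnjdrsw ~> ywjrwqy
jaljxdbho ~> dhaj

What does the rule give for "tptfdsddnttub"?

The transformation: keep every other character starting from the second (positions 2nd, 4th, 6th, ...), then move the first 2 characters to the end (rotate left by 2).
"tptfdsddnttub" → "pfsdtu" → "sdtupf".

sdtupf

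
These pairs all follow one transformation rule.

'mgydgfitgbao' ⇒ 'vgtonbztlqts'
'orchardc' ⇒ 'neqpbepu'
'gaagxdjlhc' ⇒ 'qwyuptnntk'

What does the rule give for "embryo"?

Looking at the pairs, the operation is to swap the front and back halves of the string, then shift every letter 13 places forward in the alphabet (wrapping around) — i.e. ROT13.
Applying that to "embryo" gives "elbrzo".
(Check on "mgydgfitgbao": → "itgbaomgydgf" → "vgtonbztlqts" ✓)

elbrzo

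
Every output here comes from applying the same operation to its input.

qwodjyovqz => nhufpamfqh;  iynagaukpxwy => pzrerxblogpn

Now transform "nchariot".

teryzikf

In each case the input is transformed by: swap each adjacent pair of characters (1↔2, 3↔4, ...), then shift every letter 9 places backward in the alphabet (wrapping around).
On "nchariot": the first step gives "cnahirto", and the second then gives "teryzikf".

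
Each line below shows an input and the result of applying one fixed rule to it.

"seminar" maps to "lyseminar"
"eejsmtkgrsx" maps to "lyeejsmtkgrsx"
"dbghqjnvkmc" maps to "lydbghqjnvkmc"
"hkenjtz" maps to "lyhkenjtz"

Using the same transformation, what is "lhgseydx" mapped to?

The rule is to prepend "ly".
Applying that to "lhgseydx" gives "lylhgseydx".

lylhgseydx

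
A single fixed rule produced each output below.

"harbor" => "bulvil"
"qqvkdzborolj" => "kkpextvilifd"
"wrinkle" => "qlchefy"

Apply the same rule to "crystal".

wlsmnuf

The pattern: shift every letter 6 places backward in the alphabet (wrapping around).
So "crystal" becomes "wlsmnuf".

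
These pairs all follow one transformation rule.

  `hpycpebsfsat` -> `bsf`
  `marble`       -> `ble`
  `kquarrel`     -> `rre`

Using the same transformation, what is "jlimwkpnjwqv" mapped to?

In each case the input is transformed by: swap the front and back halves of the string, then keep only the first 3 characters.
Starting from "jlimwkpnjwqv": after the first operation, "pnjwqvjlimwk"; after the second, "pnj".

pnj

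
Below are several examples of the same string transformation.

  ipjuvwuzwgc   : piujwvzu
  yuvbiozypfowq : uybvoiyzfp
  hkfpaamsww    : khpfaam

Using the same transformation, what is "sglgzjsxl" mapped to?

gsgljz

What's happening: delete the last 3 characters, then swap each adjacent pair of characters (1↔2, 3↔4, ...).
For "sglgzjsxl", step one produces "sglgzj"; step two turns that into "gsgljz".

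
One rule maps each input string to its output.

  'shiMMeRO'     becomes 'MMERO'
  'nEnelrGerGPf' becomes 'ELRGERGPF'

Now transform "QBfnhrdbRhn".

What's happening: delete the first 3 characters, then convert every letter to uppercase.
"QBfnhrdbRhn" → "nhrdbRhn" → "NHRDBRHN".

NHRDBRHN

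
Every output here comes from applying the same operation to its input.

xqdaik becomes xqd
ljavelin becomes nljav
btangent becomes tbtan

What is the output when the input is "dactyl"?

Rule — swap the front and back halves of the string, then delete the first 3 characters.
Working it through for "dactyl": intermediate "tyldac", final "dac".

dac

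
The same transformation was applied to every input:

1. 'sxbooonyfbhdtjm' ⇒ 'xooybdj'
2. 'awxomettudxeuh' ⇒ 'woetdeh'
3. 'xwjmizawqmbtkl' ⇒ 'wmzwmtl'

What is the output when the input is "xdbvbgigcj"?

Each output is the input with this applied: keep every other character starting from the second (positions 2nd, 4th, 6th, ...).
On "xdbvbgigcj" that produces "dvggj".

dvggj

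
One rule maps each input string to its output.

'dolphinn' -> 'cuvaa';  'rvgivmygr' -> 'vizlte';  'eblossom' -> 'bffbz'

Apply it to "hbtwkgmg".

The pattern: shift every letter 13 places forward in the alphabet (wrapping around) — i.e. ROT13, then delete the first 3 characters.
"hbtwkgmg" → "uogjxtzt" → "jxtzt".

jxtzt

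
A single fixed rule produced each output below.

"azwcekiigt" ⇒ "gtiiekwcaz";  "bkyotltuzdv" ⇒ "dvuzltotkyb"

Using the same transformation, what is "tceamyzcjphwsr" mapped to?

Rule — reverse the string, then swap each adjacent pair of characters (1↔2, 3↔4, ...).
For "tceamyzcjphwsr", step one produces "rswhpjczymaect"; step two turns that into "srhwjpzcmyeatc".

srhwjpzcmyeatc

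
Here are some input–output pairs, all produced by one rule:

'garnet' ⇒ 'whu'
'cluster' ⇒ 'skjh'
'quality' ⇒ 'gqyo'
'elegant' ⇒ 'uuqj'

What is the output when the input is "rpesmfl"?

hucb

What's happening: shift every letter 10 places backward in the alphabet (wrapping around), then keep every other character starting from the first (positions 1st, 3rd, 5th, ...).
Starting from "rpesmfl": after the first operation, "hfuicvb"; after the second, "hucb".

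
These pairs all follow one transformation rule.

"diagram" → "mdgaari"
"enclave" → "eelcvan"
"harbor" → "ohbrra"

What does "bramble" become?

Looking at the pairs, the operation is to swap each adjacent pair of characters (1↔2, 3↔4, ...), then swap the first and last characters.
For "bramble", step one produces "rbmalbe"; step two turns that into "ebmalbr".

ebmalbr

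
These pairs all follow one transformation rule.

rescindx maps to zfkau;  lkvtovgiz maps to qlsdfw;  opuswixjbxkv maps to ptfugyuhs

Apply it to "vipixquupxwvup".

funrrmutsrm

Looking at the pairs, the operation is to shift every letter 3 places backward in the alphabet (wrapping around), then delete the first 3 characters.
"vipixquupxwvup" → "sfmfunrrmutsrm" → "funrrmutsrm".
(Check on "opuswixjbxkv": → "lmrptfugyuhs" → "ptfugyuhs" ✓)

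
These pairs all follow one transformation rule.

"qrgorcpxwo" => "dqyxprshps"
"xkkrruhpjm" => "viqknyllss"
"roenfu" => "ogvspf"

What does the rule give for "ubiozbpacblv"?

What's happening: shift every letter 1 place forward in the alphabet (wrapping around), then swap the front and back halves of the string.
For "ubiozbpacblv", step one produces "vcjpacqbdcmw"; step two turns that into "qbdcmwvcjpac".

qbdcmwvcjpac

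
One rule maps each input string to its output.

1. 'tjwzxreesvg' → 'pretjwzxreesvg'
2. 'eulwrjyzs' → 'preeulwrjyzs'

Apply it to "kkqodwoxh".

Looking at the pairs, the operation is to prepend "pre".
For "kkqodwoxh" the result is "prekkqodwoxh".

prekkqodwoxh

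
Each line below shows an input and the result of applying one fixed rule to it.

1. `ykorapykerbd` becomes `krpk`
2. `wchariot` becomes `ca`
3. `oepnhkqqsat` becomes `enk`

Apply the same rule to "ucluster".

What's happening: keep every other character starting from the second (positions 2nd, 4th, 6th, ...), then delete the last 2 characters.
On "ucluster": the first step gives "cutr", and the second then gives "cu".

cu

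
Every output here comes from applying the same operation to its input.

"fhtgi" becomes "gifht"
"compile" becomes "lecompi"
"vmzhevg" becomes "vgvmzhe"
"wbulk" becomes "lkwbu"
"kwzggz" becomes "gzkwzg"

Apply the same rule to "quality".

tyquali

The rule is to move the last 2 characters to the front (rotate right by 2).
"quality" → "tyquali".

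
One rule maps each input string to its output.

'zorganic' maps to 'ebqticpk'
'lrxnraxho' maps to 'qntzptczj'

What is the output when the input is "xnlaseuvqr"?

What's happening: move the last character to the front, then shift every letter 2 places forward in the alphabet (wrapping around).
"xnlaseuvqr" → "rxnlaseuvq" → "tzpncugwxs".

tzpncugwxs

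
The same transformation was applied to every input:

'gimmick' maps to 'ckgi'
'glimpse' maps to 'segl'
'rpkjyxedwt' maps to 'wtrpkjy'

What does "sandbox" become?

Looking at the pairs, the operation is to move the last 2 characters to the front (rotate right by 2), then delete the last 3 characters.
For "sandbox", step one produces "oxsandb"; step two turns that into "oxsa".

oxsa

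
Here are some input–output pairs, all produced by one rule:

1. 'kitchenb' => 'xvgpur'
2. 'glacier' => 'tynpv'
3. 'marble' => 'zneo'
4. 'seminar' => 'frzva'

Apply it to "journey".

wbhea

The rule is to delete the last 2 characters, then shift every letter 13 places forward in the alphabet (wrapping around) — i.e. ROT13.
Applying both steps to "journey": "journ", then "wbhea".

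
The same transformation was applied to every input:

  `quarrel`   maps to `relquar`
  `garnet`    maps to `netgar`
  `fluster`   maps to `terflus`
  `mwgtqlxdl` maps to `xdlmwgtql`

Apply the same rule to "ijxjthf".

The transformation: move the last 3 characters to the front (rotate right by 3).
On "ijxjthf" that produces "thfijxj".

thfijxj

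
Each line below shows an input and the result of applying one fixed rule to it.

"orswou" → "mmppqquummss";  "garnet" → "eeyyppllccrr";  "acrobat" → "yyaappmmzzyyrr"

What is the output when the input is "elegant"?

Looking at the pairs, the operation is to shift every letter 2 places backward in the alphabet (wrapping around), then double every character.
Working it through for "elegant": intermediate "cjceylr", final "ccjjcceeyyllrr".

ccjjcceeyyllrr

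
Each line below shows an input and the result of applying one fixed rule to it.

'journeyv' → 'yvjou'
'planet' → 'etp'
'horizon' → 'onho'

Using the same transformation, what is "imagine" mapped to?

Rule — move the last 2 characters to the front (rotate right by 2), then delete the last 3 characters.
Working it through for "imagine": intermediate "neimagi", final "neim".

neim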